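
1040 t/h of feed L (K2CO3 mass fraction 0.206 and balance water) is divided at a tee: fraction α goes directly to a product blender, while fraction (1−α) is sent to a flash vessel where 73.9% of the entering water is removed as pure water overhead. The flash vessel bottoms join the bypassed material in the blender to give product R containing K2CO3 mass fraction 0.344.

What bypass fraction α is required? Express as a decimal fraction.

All 1040×0.206 = 214.24 t/h of K2CO3 reaches R, so R = 214.24/0.344 = 622.79 t/h and vapour = 417.21 t/h.
The evaporator receives (1−α)·1040 of feed at 0.794 water and removes 0.739 of that water:
0.739×0.794×(1−α)×1040 = 417.21
(1−α) = 417.21/610.24 = 0.6837;  α = 0.3163.

0.316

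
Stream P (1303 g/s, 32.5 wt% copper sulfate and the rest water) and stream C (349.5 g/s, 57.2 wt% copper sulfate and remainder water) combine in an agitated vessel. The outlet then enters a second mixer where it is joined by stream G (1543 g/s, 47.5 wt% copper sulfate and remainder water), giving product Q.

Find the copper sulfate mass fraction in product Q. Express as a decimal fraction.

Overall, product flow = 3195.5 g/s.
copper sulfate in = 1303×0.325 + 349.5×0.572 + 1543×0.475 = 1356.3 g/s.
copper sulfate fraction in Q = 0.4244.

0.4244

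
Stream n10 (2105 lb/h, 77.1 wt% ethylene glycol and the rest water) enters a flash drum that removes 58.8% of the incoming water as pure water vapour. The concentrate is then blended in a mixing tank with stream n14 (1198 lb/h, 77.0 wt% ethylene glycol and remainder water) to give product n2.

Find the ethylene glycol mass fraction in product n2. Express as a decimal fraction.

Vapour removed = 0.588×0.229×2105 = 283.44 lb/h; concentrate = 1821.6 lb/h.
ethylene glycol reaching the mixer = 1623 (from concentrate) + 1198×0.770 = 2545.4 lb/h.
Product flow = 1821.6 + 1198 = 3019.6 lb/h; ethylene glycol fraction = 0.843.

0.843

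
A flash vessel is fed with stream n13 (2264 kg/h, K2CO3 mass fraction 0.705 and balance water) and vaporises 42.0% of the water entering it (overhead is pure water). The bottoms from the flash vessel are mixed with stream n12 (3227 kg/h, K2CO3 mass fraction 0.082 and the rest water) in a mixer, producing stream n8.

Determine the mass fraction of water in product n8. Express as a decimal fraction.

0.643

Vapour removed = 0.420×0.295×2264 = 280.51 kg/h; concentrate = 1983.5 kg/h.
water reaching the mixer = 387.37 (from concentrate) + 3227×0.918 = 3349.8 kg/h.
Product flow = 1983.5 + 3227 = 5210.5 kg/h; water fraction = 0.643.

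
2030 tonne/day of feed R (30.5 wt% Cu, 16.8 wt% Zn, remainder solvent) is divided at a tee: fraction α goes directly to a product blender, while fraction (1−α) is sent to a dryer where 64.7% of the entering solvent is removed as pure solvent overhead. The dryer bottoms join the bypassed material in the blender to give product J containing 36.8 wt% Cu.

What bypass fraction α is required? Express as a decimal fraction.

0.498

All 2030×0.305 = 619.15 tonne/day of Cu reaches J, so J = 619.15/0.368 = 1682.5 tonne/day and vapour = 347.53 tonne/day.
The evaporator receives (1−α)·2030 of feed at 0.527 solvent and removes 0.647 of that solvent:
0.647×0.527×(1−α)×2030 = 347.53
(1−α) = 347.53/692.17 = 0.5021;  α = 0.4979.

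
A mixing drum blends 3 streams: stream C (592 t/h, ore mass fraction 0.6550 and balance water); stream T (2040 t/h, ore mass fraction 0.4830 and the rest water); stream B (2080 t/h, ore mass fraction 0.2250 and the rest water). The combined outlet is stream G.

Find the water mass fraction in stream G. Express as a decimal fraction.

Total flow out = 592 + 2040 + 2080 = 4712 t/h.
water in = 592×0.345 + 2040×0.517 + 2080×0.775 = 2870.9 t/h.
water mass fraction in G = 2870.9/4712 = 0.6093.

0.6093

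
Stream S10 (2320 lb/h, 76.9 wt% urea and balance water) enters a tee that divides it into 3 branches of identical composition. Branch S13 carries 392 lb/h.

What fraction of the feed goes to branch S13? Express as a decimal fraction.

0.169

Fraction to S13 = 392/2320 = 0.1690.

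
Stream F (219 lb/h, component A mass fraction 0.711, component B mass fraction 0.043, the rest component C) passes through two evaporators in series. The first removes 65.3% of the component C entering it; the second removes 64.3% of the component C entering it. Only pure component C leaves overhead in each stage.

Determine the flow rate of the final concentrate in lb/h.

171.8 lb/h

component C in feed = 219×0.246 = 53.874 lb/h.
After stage 1: component C left = (1−0.653)×53.874 = 18.694; stream total = 183.82 lb/h.
After stage 2: component C left = (1−0.643)×18.694 = 6.6739; final concentrate = 171.8 lb/h.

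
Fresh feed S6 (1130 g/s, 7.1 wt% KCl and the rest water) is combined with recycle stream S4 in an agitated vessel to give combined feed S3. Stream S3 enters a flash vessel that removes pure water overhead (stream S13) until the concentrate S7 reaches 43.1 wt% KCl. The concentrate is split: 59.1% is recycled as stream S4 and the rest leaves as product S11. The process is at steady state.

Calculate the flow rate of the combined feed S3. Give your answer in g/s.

1399 g/s

Overall KCl balance (none leaves overhead): KCl in fresh feed = KCl in product, i.e. 1130×0.071 = (1−0.591)·S7·0.431.
S7 = 80.23/(0.431×0.409) = 455.13 g/s.
Recycle S4 = 0.591×455.13 = 268.98 g/s.
Combined feed S3 = 1130 + 268.98 = 1399 g/s.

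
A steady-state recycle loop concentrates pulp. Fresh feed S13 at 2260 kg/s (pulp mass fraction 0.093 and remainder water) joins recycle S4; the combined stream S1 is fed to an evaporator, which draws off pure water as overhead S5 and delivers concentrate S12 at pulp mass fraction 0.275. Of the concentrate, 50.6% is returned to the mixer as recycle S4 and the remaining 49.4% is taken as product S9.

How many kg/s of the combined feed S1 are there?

Overall pulp balance (none leaves overhead): pulp in fresh feed = pulp in product, i.e. 2260×0.093 = (1−0.506)·S12·0.275.
S12 = 210.18/(0.275×0.494) = 1547.1 kg/s.
Recycle S4 = 0.506×1547.1 = 782.86 kg/s.
Combined feed S1 = 2260 + 782.86 = 3042.9 kg/s.

3043 kg/s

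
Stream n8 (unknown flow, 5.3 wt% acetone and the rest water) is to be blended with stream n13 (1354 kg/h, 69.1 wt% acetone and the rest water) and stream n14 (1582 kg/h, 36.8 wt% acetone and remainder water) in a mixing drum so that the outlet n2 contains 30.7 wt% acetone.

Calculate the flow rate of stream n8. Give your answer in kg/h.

2427 kg/h

Let n8 be the unknown flow. Total out = 2936 + n8.
acetone balance: 1517.8 + 0.053·n8 = 0.307·(2936 + n8)
(0.053 − 0.307)·n8 = 0.307×2936 − 1517.8 = -616.44
n8 = -616.44 / -0.254 = 2426.9 kg/h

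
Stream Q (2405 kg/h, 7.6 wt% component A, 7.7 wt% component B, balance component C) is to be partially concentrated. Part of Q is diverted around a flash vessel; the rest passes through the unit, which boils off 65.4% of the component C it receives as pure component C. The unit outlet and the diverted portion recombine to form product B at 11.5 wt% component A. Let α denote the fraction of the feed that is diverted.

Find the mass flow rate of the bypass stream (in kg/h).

932.6 kg/h

All 2405×0.076 = 182.78 kg/h of component A reaches B, so B = 182.78/0.115 = 1589.4 kg/h and vapour = 815.61 kg/h.
The evaporator receives (1−α)·2405 of feed at 0.847 component C and removes 0.654 of that component C:
0.654×0.847×(1−α)×2405 = 815.61
(1−α) = 815.61/1332.2 = 0.6122;  α = 0.3878.
Bypass flow = 0.3878×2405 = 932.62 kg/h.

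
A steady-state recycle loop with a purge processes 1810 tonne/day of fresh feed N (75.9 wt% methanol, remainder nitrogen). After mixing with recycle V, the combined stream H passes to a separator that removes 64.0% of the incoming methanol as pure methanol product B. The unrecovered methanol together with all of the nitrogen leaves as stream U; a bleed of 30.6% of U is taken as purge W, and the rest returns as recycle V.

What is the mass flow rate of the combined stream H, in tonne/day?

3257 tonne/day

nitrogen enters only via N and leaves only via the purge: 1810×0.241 = 0.306×(nitrogen in U), and the separator passes all nitrogen, so nitrogen in H = nitrogen in U = 1425.5 tonne/day.
methanol in H: m_A = 1810×0.759 + (1−0.306)·(1−0.640)·m_A, so m_A = 1373.8/0.7502 = 1831.3 tonne/day.
H = 1831.3 + 1425.5 = 3256.9 tonne/day.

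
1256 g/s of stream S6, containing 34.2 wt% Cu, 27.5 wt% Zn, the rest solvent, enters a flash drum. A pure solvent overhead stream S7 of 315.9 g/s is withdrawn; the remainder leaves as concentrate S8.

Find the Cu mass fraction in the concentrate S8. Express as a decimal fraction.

0.457

Cu is not removed: 1256×0.342 = 429.55 g/s of Cu enters S8.
Concentrate = 1256 − 315.9 = 940.1 g/s.
Mass fraction = 429.55/940.1 = 0.457.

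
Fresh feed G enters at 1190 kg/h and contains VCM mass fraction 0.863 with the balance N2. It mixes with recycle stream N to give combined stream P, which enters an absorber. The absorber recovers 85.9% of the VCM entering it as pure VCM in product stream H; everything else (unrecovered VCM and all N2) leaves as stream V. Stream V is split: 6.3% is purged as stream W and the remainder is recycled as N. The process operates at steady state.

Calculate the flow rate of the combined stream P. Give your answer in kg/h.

N2 enters only via G and leaves only via the purge: 1190×0.137 = 0.063×(N2 in V), and the absorber passes all N2, so N2 in P = N2 in V = 2587.8 kg/h.
VCM in P: m_A = 1190×0.863 + (1−0.063)·(1−0.859)·m_A, so m_A = 1027/0.8679 = 1183.3 kg/h.
P = 1183.3 + 2587.8 = 3771.1 kg/h.

3771 kg/h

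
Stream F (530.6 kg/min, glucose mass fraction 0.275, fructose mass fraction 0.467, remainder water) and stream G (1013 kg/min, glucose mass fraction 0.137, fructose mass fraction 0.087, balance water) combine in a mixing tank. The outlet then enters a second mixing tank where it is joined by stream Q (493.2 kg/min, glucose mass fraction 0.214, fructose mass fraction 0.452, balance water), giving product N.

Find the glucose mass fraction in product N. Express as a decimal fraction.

Overall, product flow = 2036.8 kg/min.
glucose in = 530.6×0.275 + 1013×0.137 + 493.2×0.214 = 390.24 kg/min.
glucose fraction in N = 0.192.

0.192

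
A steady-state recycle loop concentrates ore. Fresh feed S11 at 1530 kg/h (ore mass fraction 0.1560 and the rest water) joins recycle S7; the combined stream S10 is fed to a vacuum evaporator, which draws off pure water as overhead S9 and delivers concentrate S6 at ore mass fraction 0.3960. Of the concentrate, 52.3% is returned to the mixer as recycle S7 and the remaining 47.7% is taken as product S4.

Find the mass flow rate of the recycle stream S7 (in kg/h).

660.9 kg/h

Overall ore balance (none leaves overhead): ore in fresh feed = ore in product, i.e. 1530×0.156 = (1−0.523)·S6·0.396.
S6 = 238.68/(0.396×0.477) = 1263.6 kg/h.
Recycle S7 = 0.523×1263.6 = 660.85 kg/h.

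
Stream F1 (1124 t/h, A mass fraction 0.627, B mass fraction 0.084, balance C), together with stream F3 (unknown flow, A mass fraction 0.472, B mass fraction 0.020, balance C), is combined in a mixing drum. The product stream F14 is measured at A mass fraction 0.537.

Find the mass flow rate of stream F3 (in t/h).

Let F3 be the unknown flow. Total out = 1124 + F3.
A balance: 704.75 + 0.472·F3 = 0.537·(1124 + F3)
(0.472 − 0.537)·F3 = 0.537×1124 − 704.75 = -101.16
F3 = -101.16 / -0.065 = 1556.3 t/h

1556 t/h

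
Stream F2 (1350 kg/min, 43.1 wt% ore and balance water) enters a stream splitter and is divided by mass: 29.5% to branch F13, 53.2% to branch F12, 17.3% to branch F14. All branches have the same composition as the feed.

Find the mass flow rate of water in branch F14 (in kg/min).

Branch F14 total = 0.173×1350 = 233.55 kg/min.
water in F14 = 0.569×233.55 = 132.89 kg/min.

132.9 kg/min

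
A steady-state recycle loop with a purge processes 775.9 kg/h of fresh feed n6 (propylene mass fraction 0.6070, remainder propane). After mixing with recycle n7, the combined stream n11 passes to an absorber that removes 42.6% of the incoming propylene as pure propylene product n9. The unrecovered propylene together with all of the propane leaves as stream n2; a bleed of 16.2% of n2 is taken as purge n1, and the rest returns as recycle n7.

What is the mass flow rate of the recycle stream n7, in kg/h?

propane enters only via n6 and leaves only via the purge: 775.9×0.393 = 0.162×(propane in n2), and the absorber passes all propane, so propane in n11 = propane in n2 = 1882.3 kg/h.
propylene in n11: m_A = 775.9×0.607 + (1−0.162)·(1−0.426)·m_A, so m_A = 470.97/0.5190 = 907.48 kg/h.
n2 = (1−0.426)×907.48 + 1882.3 = 2403.2 kg/h.
Recycle n7 = (1−0.162)×2403.2 = 2013.9 kg/h.

2014 kg/h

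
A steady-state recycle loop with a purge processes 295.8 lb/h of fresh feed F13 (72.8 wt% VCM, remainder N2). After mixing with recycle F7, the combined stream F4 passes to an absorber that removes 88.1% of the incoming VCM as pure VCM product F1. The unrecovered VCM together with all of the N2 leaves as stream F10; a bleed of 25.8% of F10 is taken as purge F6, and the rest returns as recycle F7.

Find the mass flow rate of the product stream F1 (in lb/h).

208.1 lb/h

VCM in F4: m_A = 295.8×0.728 + (1−0.258)·(1−0.881)·m_A, so m_A = 215.34/0.9117 = 236.2 lb/h.
Product F1 = 0.881×236.2 = 208.09 lb/h.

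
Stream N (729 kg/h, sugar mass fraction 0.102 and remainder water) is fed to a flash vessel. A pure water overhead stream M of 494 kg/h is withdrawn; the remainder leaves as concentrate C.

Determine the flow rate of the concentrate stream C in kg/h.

Concentrate = 729 − 494 = 235 kg/h.

235 kg/h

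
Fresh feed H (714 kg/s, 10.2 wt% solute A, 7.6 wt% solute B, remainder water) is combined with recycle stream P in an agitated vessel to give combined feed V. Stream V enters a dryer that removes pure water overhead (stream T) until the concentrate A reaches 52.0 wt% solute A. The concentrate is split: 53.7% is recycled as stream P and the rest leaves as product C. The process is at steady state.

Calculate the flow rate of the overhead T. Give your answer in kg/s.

573.9 kg/s

Overall solute A balance (none leaves overhead): solute A in fresh feed = solute A in product, i.e. 714×0.102 = (1−0.537)·A·0.520.
A = 72.828/(0.520×0.463) = 302.49 kg/s.
Recycle P = 0.537×302.49 = 162.44 kg/s.
Combined feed V = 714 + 162.44 = 876.44 kg/s.
Overhead T = V − A = 876.44 − 302.49 = 573.95 kg/s.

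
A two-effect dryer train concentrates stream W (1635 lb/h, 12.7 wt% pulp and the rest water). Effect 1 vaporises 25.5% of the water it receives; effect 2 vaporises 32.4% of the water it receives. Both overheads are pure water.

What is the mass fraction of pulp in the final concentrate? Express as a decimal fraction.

water in feed = 1635×0.873 = 1427.4 lb/h.
After stage 1: water left = (1−0.255)×1427.4 = 1063.4; stream total = 1271 lb/h.
After stage 2: water left = (1−0.324)×1063.4 = 718.84; final concentrate = 926.49 lb/h.
pulp fraction = 207.65/926.49 = 0.2241.

0.2241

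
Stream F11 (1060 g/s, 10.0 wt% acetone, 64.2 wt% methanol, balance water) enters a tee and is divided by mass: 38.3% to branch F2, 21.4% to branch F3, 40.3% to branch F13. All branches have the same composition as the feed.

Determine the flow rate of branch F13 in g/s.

Branch F13 flow = 0.403×1060 = 427.18 g/s.

427.2 g/s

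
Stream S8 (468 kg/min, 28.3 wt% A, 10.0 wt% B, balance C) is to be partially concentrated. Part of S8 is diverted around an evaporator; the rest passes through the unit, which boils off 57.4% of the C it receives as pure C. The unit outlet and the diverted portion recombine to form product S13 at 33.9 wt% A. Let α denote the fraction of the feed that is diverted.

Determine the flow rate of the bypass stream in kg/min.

249.7 kg/min

All 468×0.283 = 132.44 kg/min of A reaches S13, so S13 = 132.44/0.339 = 390.69 kg/min and vapour = 77.31 kg/min.
The evaporator receives (1−α)·468 of feed at 0.617 C and removes 0.574 of that C:
0.574×0.617×(1−α)×468 = 77.31
(1−α) = 77.31/165.75 = 0.4664;  α = 0.5336.
Bypass flow = 0.5336×468 = 249.71 kg/min.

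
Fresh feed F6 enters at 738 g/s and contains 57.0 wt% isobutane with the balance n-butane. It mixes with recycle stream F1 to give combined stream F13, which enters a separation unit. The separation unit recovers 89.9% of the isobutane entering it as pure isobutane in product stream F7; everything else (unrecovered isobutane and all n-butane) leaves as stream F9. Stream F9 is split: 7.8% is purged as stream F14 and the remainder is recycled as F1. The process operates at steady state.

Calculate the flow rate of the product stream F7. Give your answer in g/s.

isobutane in F13: m_A = 738×0.570 + (1−0.078)·(1−0.899)·m_A, so m_A = 420.66/0.9069 = 463.86 g/s.
Product F7 = 0.899×463.86 = 417.01 g/s.

417 g/s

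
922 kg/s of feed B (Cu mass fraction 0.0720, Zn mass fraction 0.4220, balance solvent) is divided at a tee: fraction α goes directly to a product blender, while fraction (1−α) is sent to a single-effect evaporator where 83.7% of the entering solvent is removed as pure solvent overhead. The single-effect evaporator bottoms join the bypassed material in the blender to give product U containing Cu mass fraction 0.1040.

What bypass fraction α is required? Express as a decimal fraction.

0.273

All 922×0.072 = 66.384 kg/s of Cu reaches U, so U = 66.384/0.104 = 638.31 kg/s and vapour = 283.69 kg/s.
The evaporator receives (1−α)·922 of feed at 0.506 solvent and removes 0.837 of that solvent:
0.837×0.506×(1−α)×922 = 283.69
(1−α) = 283.69/390.49 = 0.7265;  α = 0.2735.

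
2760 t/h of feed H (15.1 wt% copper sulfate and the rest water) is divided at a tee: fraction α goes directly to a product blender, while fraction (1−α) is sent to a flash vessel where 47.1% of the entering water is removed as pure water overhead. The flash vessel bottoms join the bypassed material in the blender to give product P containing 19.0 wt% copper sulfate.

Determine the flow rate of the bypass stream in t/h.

1343 t/h

All 2760×0.151 = 416.76 t/h of copper sulfate reaches P, so P = 416.76/0.190 = 2193.5 t/h and vapour = 566.53 t/h.
The evaporator receives (1−α)·2760 of feed at 0.849 water and removes 0.471 of that water:
0.471×0.849×(1−α)×2760 = 566.53
(1−α) = 566.53/1103.7 = 0.5133;  α = 0.4867.
Bypass flow = 0.4867×2760 = 1343.3 t/h.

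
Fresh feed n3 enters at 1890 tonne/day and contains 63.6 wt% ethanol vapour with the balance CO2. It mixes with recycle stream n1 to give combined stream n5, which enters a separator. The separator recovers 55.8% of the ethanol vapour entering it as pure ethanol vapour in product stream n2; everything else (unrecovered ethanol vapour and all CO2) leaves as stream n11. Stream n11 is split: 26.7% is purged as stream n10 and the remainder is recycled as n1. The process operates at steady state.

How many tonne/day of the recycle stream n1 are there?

CO2 enters only via n3 and leaves only via the purge: 1890×0.364 = 0.267×(CO2 in n11), and the separator passes all CO2, so CO2 in n5 = CO2 in n11 = 2576.6 tonne/day.
ethanol vapour in n5: m_A = 1890×0.636 + (1−0.267)·(1−0.558)·m_A, so m_A = 1202/0.6760 = 1778.1 tonne/day.
n11 = (1−0.558)×1778.1 + 2576.6 = 3362.6 tonne/day.
Recycle n1 = (1−0.267)×3362.6 = 2464.8 tonne/day.

2465 tonne/day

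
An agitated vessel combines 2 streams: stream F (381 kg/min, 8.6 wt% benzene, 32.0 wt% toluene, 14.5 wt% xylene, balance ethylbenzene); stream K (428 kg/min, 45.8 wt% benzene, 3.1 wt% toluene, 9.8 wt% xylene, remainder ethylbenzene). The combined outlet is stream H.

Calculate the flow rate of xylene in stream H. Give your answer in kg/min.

97.19 kg/min

xylene out = xylene in = 381×0.145 + 428×0.098 = 97.189 kg/min.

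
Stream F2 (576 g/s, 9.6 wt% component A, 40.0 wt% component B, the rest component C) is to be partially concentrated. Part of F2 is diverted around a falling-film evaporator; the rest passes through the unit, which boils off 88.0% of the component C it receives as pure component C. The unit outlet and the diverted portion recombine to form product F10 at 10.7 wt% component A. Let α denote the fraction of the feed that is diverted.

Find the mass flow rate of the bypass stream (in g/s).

442.5 g/s

All 576×0.096 = 55.296 g/s of component A reaches F10, so F10 = 55.296/0.107 = 516.79 g/s and vapour = 59.215 g/s.
The evaporator receives (1−α)·576 of feed at 0.504 component C and removes 0.880 of that component C:
0.880×0.504×(1−α)×576 = 59.215
(1−α) = 59.215/255.47 = 0.2318;  α = 0.7682.
Bypass flow = 0.7682×576 = 442.49 g/s.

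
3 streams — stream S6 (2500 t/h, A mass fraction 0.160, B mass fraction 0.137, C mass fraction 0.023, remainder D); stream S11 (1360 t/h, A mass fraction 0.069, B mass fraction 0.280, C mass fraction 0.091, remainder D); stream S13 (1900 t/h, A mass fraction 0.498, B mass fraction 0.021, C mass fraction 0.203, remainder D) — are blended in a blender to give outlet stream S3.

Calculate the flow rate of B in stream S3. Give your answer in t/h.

763.2 t/h

B out = B in = 2500×0.137 + 1360×0.280 + 1900×0.021 = 763.2 t/h.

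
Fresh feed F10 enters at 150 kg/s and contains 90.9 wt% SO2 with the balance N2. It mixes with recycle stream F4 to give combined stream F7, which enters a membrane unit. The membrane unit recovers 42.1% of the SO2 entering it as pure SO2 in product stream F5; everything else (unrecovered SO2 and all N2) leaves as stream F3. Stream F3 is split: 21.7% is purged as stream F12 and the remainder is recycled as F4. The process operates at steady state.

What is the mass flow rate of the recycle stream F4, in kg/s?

N2 enters only via F10 and leaves only via the purge: 150×0.091 = 0.217×(N2 in F3), and the membrane unit passes all N2, so N2 in F7 = N2 in F3 = 62.903 kg/s.
SO2 in F7: m_A = 150×0.909 + (1−0.217)·(1−0.421)·m_A, so m_A = 136.35/0.5466 = 249.43 kg/s.
F3 = (1−0.421)×249.43 + 62.903 = 207.32 kg/s.
Recycle F4 = (1−0.217)×207.32 = 162.33 kg/s.

162.3 kg/s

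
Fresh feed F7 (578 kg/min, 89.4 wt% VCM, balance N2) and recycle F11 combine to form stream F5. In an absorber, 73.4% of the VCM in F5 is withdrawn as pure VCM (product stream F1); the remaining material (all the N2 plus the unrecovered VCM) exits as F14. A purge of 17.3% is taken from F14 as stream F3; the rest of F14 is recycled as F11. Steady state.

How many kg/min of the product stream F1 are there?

486.2 kg/min

VCM in F5: m_A = 578×0.894 + (1−0.173)·(1−0.734)·m_A, so m_A = 516.73/0.7800 = 662.46 kg/min.
Product F1 = 0.734×662.46 = 486.25 kg/min.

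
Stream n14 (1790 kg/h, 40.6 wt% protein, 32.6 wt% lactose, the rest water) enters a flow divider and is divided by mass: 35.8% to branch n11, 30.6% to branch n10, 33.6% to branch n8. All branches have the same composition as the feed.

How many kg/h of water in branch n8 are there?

161.2 kg/h

Branch n8 total = 0.336×1790 = 601.44 kg/h.
water in n8 = 0.268×601.44 = 161.19 kg/h.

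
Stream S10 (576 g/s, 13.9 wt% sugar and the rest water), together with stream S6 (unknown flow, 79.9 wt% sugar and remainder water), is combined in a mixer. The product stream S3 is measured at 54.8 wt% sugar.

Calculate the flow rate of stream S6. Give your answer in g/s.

Let S6 be the unknown flow. Total out = 576 + S6.
sugar balance: 80.064 + 0.799·S6 = 0.548·(576 + S6)
(0.799 − 0.548)·S6 = 0.548×576 − 80.064 = 235.58
S6 = 235.58 / 0.251 = 938.58 g/s

938.6 g/s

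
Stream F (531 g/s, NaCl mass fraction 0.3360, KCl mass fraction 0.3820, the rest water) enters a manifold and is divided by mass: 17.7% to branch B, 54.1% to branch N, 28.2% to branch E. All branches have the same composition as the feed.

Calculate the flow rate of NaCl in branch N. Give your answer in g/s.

96.52 g/s

Branch N total = 0.541×531 = 287.27 g/s.
NaCl in N = 0.336×287.27 = 96.523 g/s.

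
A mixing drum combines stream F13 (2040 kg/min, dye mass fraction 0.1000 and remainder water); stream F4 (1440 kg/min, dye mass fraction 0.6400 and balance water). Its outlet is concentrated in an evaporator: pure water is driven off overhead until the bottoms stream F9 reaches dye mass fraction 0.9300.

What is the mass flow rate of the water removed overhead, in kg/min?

2270 kg/min

dye entering = 2040×0.100 + 1440×0.640 = 1125.6 kg/min.
All dye reports to F9, so F9 = 1125.6/0.930 = 1210.3 kg/min.
Total feed = 3480 kg/min; overhead = 3480 − 1210.3 = 2269.7 kg/min.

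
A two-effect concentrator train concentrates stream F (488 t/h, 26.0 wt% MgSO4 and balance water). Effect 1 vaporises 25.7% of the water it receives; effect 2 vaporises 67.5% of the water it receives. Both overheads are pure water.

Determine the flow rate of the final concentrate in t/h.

214.1 t/h

water in feed = 488×0.740 = 361.12 t/h.
After stage 1: water left = (1−0.257)×361.12 = 268.31; stream total = 395.19 t/h.
After stage 2: water left = (1−0.675)×268.31 = 87.201; final concentrate = 214.08 t/h.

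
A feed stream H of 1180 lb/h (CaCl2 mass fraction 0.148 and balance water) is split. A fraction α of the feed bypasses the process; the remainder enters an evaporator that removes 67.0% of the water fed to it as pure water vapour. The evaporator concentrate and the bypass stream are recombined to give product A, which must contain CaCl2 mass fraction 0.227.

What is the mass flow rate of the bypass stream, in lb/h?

All 1180×0.148 = 174.64 lb/h of CaCl2 reaches A, so A = 174.64/0.227 = 769.34 lb/h and vapour = 410.66 lb/h.
The evaporator receives (1−α)·1180 of feed at 0.852 water and removes 0.670 of that water:
0.670×0.852×(1−α)×1180 = 410.66
(1−α) = 410.66/673.59 = 0.6097;  α = 0.3903.
Bypass flow = 0.3903×1180 = 460.6 lb/h.

460.6 lb/h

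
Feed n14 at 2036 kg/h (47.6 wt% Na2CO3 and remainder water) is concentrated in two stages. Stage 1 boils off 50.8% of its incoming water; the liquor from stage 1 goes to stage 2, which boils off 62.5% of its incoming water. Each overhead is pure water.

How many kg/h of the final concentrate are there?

1166 kg/h

water in feed = 2036×0.524 = 1066.9 kg/h.
After stage 1: water left = (1−0.508)×1066.9 = 524.9; stream total = 1494 kg/h.
After stage 2: water left = (1−0.625)×524.9 = 196.84; final concentrate = 1166 kg/h.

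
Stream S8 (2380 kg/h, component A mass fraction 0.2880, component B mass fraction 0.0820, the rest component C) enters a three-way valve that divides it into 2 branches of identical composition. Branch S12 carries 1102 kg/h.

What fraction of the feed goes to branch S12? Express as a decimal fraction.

Fraction to S12 = 1102/2380 = 0.4630.

0.463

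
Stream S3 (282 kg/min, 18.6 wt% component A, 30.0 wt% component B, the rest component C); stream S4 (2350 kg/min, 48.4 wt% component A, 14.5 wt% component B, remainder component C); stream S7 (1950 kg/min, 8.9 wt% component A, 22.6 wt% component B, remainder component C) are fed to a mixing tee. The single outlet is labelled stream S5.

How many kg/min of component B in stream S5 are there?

866 kg/min

component B out = component B in = 282×0.300 + 2350×0.145 + 1950×0.226 = 866.05 kg/min.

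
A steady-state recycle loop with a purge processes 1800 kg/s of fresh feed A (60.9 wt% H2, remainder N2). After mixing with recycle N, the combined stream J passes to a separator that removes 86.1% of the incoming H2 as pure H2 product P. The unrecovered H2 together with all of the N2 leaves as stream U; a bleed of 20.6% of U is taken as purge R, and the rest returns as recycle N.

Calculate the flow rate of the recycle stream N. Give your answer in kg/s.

2849 kg/s

N2 enters only via A and leaves only via the purge: 1800×0.391 = 0.206×(N2 in U), and the separator passes all N2, so N2 in J = N2 in U = 3416.5 kg/s.
H2 in J: m_A = 1800×0.609 + (1−0.206)·(1−0.861)·m_A, so m_A = 1096.2/0.8896 = 1232.2 kg/s.
U = (1−0.861)×1232.2 + 3416.5 = 3587.8 kg/s.
Recycle N = (1−0.206)×3587.8 = 2848.7 kg/s.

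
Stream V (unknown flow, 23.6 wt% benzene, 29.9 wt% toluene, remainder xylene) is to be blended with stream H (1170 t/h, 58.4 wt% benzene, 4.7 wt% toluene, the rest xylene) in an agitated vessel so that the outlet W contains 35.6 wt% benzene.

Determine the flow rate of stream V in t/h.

Let V be the unknown flow. Total out = 1170 + V.
benzene balance: 683.28 + 0.236·V = 0.356·(1170 + V)
(0.236 − 0.356)·V = 0.356×1170 − 683.28 = -266.76
V = -266.76 / -0.120 = 2223 t/h

2223 t/h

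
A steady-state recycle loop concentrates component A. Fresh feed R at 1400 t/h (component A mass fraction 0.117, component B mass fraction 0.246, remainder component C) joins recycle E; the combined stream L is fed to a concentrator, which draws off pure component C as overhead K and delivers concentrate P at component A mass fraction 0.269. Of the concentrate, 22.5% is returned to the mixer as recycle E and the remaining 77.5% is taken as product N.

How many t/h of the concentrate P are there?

785.7 t/h

Overall component A balance (none leaves overhead): component A in fresh feed = component A in product, i.e. 1400×0.117 = (1−0.225)·P·0.269.
P = 163.8/(0.269×0.775) = 785.71 t/h.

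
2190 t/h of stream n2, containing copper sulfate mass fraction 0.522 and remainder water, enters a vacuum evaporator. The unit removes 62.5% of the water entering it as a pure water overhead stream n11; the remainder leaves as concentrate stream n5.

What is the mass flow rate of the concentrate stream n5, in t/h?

water entering = 2190×0.478 = 1046.8 t/h; overhead removed = 0.625×1046.8 = 654.26 t/h.
Concentrate = 2190 − 654.26 = 1535.7 t/h.

1536 t/h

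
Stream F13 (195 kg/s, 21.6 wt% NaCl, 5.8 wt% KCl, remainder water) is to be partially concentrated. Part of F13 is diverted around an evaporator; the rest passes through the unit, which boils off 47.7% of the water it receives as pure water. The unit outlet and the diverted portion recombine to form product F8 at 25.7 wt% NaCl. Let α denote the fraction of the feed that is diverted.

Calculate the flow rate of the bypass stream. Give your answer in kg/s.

All 195×0.216 = 42.12 kg/s of NaCl reaches F8, so F8 = 42.12/0.257 = 163.89 kg/s and vapour = 31.109 kg/s.
The evaporator receives (1−α)·195 of feed at 0.726 water and removes 0.477 of that water:
0.477×0.726×(1−α)×195 = 31.109
(1−α) = 31.109/67.529 = 0.4607;  α = 0.5393.
Bypass flow = 0.5393×195 = 105.17 kg/s.

105.2 kg/s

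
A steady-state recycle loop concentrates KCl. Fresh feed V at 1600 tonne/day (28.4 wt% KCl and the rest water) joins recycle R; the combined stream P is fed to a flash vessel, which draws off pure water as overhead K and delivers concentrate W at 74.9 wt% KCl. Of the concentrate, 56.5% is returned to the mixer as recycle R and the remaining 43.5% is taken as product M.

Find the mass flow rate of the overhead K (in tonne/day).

Overall KCl balance (none leaves overhead): KCl in fresh feed = KCl in product, i.e. 1600×0.284 = (1−0.565)·W·0.749.
W = 454.4/(0.749×0.435) = 1394.7 tonne/day.
Recycle R = 0.565×1394.7 = 787.98 tonne/day.
Combined feed P = 1600 + 787.98 = 2388 tonne/day.
Overhead K = P − W = 2388 − 1394.7 = 993.32 tonne/day.

993.3 tonne/day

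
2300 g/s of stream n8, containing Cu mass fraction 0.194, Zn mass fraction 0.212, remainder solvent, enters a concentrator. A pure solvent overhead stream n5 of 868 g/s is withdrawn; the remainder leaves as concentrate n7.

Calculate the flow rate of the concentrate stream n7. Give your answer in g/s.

Concentrate = 2300 − 868 = 1432 g/s.

1432 g/s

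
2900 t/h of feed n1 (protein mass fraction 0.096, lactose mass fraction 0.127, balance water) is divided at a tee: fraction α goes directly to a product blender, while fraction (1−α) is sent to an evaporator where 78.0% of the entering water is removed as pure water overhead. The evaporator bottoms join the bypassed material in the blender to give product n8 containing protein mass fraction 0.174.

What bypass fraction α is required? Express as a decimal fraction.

All 2900×0.096 = 278.4 t/h of protein reaches n8, so n8 = 278.4/0.174 = 1600 t/h and vapour = 1300 t/h.
The evaporator receives (1−α)·2900 of feed at 0.777 water and removes 0.780 of that water:
0.780×0.777×(1−α)×2900 = 1300
(1−α) = 1300/1757.6 = 0.7397;  α = 0.2603.

0.260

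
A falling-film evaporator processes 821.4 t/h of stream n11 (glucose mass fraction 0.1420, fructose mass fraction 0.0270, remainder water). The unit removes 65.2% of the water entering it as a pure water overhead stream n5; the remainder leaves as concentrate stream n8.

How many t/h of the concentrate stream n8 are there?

water entering = 821.4×0.831 = 682.58 t/h; overhead removed = 0.652×682.58 = 445.04 t/h.
Concentrate = 821.4 − 445.04 = 376.36 t/h.

376.4 t/h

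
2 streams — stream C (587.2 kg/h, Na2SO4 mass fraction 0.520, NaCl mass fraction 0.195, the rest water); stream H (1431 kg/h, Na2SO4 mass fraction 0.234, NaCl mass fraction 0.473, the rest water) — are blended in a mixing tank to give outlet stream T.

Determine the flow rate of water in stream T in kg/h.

586.6 kg/h

water out = water in = 587.2×0.285 + 1431×0.293 = 586.63 kg/h.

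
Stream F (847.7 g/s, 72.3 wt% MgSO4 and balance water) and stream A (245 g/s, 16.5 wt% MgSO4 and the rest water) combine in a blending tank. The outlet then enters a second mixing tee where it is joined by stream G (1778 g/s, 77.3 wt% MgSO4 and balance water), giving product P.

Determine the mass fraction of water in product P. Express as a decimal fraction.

0.2937

Overall, product flow = 2870.7 g/s.
water in = 847.7×0.277 + 245×0.835 + 1778×0.227 = 842.99 g/s.
water fraction in P = 0.2937.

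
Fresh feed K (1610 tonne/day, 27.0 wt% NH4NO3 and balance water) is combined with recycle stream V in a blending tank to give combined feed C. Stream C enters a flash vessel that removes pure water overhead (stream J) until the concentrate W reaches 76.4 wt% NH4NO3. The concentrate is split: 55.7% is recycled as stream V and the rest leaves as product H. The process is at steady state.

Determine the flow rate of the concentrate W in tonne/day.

Overall NH4NO3 balance (none leaves overhead): NH4NO3 in fresh feed = NH4NO3 in product, i.e. 1610×0.270 = (1−0.557)·W·0.764.
W = 434.7/(0.764×0.443) = 1284.4 tonne/day.

1284 tonne/day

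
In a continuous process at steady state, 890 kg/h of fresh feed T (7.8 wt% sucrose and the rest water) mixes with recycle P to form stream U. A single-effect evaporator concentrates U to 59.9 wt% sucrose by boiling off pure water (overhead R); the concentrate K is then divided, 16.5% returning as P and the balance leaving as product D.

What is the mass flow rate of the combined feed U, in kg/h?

Overall sucrose balance (none leaves overhead): sucrose in fresh feed = sucrose in product, i.e. 890×0.078 = (1−0.165)·K·0.599.
K = 69.42/(0.599×0.835) = 138.79 kg/h.
Recycle P = 0.165×138.79 = 22.901 kg/h.
Combined feed U = 890 + 22.901 = 912.9 kg/h.

912.9 kg/h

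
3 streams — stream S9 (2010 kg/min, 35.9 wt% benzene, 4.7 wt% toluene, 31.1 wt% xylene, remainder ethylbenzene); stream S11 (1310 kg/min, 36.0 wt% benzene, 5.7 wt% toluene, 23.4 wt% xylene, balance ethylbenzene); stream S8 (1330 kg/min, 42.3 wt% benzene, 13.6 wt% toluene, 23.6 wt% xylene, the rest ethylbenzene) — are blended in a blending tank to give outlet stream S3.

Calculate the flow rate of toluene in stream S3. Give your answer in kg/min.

350 kg/min

toluene out = toluene in = 2010×0.047 + 1310×0.057 + 1330×0.136 = 350.02 kg/min.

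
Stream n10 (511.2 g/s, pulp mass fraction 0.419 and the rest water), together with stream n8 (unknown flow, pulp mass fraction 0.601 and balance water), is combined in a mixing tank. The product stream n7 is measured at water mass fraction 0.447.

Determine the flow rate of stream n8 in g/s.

1427 g/s

Let n8 be the unknown flow. Total out = 511.2 + n8.
water balance: 297.01 + 0.399·n8 = 0.447·(511.2 + n8)
(0.399 − 0.447)·n8 = 0.447×511.2 − 297.01 = -68.501
n8 = -68.501 / -0.048 = 1427.1 g/s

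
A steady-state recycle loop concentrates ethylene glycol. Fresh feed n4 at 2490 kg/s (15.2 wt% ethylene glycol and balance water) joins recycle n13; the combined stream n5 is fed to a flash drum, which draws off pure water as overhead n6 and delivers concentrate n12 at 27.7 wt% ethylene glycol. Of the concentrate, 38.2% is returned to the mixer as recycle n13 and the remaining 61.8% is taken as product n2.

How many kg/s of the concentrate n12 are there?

Overall ethylene glycol balance (none leaves overhead): ethylene glycol in fresh feed = ethylene glycol in product, i.e. 2490×0.152 = (1−0.382)·n12·0.277.
n12 = 378.48/(0.277×0.618) = 2210.9 kg/s.

2211 kg/s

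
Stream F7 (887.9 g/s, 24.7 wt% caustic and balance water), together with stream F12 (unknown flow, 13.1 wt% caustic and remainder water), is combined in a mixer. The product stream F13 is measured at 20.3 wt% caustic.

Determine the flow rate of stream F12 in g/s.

Let F12 be the unknown flow. Total out = 887.9 + F12.
caustic balance: 219.31 + 0.131·F12 = 0.203·(887.9 + F12)
(0.131 − 0.203)·F12 = 0.203×887.9 − 219.31 = -39.068
F12 = -39.068 / -0.072 = 542.61 g/s

542.6 g/s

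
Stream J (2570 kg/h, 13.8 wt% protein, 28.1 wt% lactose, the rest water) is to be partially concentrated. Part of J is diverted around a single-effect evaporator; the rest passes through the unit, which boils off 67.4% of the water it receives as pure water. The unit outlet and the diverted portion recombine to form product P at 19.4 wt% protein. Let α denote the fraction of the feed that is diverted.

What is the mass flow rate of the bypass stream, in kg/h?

675.5 kg/h

All 2570×0.138 = 354.66 kg/h of protein reaches P, so P = 354.66/0.194 = 1828.1 kg/h and vapour = 741.86 kg/h.
The evaporator receives (1−α)·2570 of feed at 0.581 water and removes 0.674 of that water:
0.674×0.581×(1−α)×2570 = 741.86
(1−α) = 741.86/1006.4 = 0.7371;  α = 0.2629.
Bypass flow = 0.2629×2570 = 675.55 kg/h.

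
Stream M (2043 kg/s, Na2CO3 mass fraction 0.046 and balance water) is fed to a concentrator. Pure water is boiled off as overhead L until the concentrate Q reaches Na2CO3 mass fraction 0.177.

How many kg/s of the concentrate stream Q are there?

530.9 kg/s

Na2CO3 is conserved: 2043×0.046 = 93.978 kg/s all reports to the concentrate.
Concentrate = 93.978/(target fraction) = 530.95 kg/s.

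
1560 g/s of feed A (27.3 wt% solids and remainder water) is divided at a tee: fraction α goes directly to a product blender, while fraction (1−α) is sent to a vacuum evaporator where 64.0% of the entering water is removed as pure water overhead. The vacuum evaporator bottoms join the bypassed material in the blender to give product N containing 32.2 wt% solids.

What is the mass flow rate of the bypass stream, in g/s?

1050 g/s

All 1560×0.273 = 425.88 g/s of solids reaches N, so N = 425.88/0.322 = 1322.6 g/s and vapour = 237.39 g/s.
The evaporator receives (1−α)·1560 of feed at 0.727 water and removes 0.640 of that water:
0.640×0.727×(1−α)×1560 = 237.39
(1−α) = 237.39/725.84 = 0.3271;  α = 0.6729.
Bypass flow = 0.6729×1560 = 1049.8 g/s.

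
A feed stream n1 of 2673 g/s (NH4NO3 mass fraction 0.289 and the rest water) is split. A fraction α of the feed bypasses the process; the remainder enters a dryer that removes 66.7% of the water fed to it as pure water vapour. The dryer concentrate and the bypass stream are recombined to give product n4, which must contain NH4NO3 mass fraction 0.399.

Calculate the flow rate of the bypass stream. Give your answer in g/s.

1119 g/s

All 2673×0.289 = 772.5 g/s of NH4NO3 reaches n4, so n4 = 772.5/0.399 = 1936.1 g/s and vapour = 736.92 g/s.
The evaporator receives (1−α)·2673 of feed at 0.711 water and removes 0.667 of that water:
0.667×0.711×(1−α)×2673 = 736.92
(1−α) = 736.92/1267.6 = 0.5813;  α = 0.4187.
Bypass flow = 0.4187×2673 = 1119.1 g/s.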